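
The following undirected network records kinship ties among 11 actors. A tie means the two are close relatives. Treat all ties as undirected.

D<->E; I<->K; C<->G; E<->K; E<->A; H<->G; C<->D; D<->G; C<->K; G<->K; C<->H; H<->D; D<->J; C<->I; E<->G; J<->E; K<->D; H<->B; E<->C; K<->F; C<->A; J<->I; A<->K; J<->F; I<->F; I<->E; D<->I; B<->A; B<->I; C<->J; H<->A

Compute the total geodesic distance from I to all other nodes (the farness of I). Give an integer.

Distances from I: A:2, B:1, C:1, D:1, E:1, F:1, G:2, H:2, J:1, K:1.
Sum = 2 + 1 + 1 + 1 + 1 + 1 + 2 + 2 + 1 + 1 = 13.

13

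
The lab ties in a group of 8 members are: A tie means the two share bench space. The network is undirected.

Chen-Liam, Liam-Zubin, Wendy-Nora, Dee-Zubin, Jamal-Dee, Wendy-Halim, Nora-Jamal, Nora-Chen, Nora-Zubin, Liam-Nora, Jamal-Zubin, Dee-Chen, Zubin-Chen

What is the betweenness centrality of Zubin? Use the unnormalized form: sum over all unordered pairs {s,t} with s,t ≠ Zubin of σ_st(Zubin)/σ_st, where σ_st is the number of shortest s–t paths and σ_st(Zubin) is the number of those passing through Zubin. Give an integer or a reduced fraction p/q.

Pairs whose geodesics pass through Zubin — Halim–Dee: 1/3; Wendy–Dee: 1/3; Liam–Dee: 1/2; Liam–Jamal: 1/2; Nora–Dee: 1/3; Chen–Jamal: 1/3.
All other pairs contribute 0.
Summing the contributions gives betweenness(Zubin) = 7/3.

7/3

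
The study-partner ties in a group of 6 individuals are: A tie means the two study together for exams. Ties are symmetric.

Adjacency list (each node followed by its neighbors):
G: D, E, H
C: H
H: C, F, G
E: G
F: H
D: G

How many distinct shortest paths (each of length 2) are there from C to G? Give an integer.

The shortest distance is 2, and the only length-2 path is C–H–G. So there is exactly 1 shortest path.

1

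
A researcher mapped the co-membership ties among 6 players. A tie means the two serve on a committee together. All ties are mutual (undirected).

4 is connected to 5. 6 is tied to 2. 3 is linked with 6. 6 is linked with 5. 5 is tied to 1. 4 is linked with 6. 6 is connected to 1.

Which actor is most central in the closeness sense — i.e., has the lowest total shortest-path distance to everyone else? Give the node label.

Farness (sum of distances to all others) for each node — 1:8, 2:9, 3:9, 4:8, 5:7, 6:5.
The smallest farness is 5, for 6, so 6 has the highest closeness.

6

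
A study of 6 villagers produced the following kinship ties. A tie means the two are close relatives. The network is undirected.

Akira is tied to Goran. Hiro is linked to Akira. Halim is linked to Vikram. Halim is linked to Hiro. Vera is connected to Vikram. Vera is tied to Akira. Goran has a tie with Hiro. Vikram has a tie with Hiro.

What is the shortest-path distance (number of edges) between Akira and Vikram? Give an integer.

One shortest route is Akira – Hiro – Vikram, which uses 2 edges, and Akira and Vikram are not directly tied, so nothing shorter exists. So d(Akira,Vikram) = 2.

2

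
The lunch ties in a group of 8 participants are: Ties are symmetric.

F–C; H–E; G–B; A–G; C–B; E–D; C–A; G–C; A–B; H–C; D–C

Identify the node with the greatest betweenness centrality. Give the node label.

Unnormalized betweenness of each node: A:0, B:0, C:31/2, D:5/2, E:1/2, F:0, G:0, H:5/2.
C has the largest value, 31/2, making it the main broker — the node through which the most shortest paths run.

C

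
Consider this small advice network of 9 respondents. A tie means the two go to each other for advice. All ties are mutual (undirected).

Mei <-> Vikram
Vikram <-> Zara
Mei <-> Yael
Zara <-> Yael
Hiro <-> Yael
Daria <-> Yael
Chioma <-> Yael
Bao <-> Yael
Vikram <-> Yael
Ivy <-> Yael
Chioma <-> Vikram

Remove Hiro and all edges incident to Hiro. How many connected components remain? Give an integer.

1

Hiro's neighbors (Yael) remain reachable from one another through other ties, so the rest of the network stays in one piece.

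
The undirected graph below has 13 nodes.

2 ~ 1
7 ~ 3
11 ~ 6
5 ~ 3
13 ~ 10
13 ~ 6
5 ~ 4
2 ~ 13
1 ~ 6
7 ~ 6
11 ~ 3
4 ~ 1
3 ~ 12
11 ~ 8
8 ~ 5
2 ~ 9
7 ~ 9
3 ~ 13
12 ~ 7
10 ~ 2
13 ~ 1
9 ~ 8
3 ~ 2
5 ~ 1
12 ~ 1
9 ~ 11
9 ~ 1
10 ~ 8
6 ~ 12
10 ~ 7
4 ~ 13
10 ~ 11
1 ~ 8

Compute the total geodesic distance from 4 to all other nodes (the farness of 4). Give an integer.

Distances from 4: 1:1, 2:2, 3:2, 5:1, 6:2, 7:3, 8:2, 9:2, 10:2, 11:3, 12:2, 13:1.
Sum = 1 + 2 + 2 + 1 + 2 + 3 + 2 + 2 + 2 + 3 + 2 + 1 = 23.

23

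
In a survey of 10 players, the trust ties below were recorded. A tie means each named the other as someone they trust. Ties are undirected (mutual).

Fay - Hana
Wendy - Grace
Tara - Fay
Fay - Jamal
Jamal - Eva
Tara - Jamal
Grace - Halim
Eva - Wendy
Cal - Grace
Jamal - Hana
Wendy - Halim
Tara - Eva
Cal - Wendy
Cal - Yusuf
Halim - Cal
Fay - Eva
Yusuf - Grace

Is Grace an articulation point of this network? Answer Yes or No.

Even without Grace, every remaining node can still reach every other (the residual graph is connected), so Grace is not a cut vertex.

No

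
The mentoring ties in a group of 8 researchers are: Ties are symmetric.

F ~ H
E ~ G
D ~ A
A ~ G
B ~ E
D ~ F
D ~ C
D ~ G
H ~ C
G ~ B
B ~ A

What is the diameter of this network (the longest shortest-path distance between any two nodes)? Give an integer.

4

Eccentricity of each node (its greatest distance to any other): A:3, B:4, C:3, D:2, E:4, F:3, G:3, H:4.
The maximum eccentricity is 4, realized for instance by the pair B–H via B – G – D – C – H. So the diameter is 4.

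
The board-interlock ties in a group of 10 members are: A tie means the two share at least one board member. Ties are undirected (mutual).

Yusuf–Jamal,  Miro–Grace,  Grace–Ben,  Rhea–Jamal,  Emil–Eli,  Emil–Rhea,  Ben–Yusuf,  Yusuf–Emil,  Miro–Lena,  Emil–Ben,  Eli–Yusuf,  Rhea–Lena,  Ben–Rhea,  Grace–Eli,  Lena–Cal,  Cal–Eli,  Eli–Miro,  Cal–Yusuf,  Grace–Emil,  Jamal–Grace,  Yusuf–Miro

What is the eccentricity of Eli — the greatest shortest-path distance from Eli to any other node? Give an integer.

2

Distances from Eli: Ben:2, Cal:1, Emil:1, Grace:1, Jamal:2, Lena:2, Miro:1, Rhea:2, Yusuf:1.
The largest is 2 (to Ben, Jamal, Lena, and Rhea), so the eccentricity of Eli is 2.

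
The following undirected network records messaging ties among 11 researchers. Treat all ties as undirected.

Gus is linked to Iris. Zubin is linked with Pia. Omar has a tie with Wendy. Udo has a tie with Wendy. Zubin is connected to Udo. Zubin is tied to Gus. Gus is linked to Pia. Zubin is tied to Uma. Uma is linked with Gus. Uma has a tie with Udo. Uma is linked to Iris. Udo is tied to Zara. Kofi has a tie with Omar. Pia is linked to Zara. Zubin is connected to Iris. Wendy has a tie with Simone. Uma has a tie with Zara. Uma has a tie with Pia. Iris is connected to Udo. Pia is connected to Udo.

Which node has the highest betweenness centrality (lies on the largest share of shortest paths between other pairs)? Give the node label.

Unnormalized betweenness of each node: Gus:1/4, Iris:5/4, Kofi:0, Omar:9, Pia:25/12, Simone:0, Udo:301/12, Uma:17/6, Wendy:23, Zara:0, Zubin:3/2.
Udo has the largest value, 301/12, making it the main broker — the node through which the most shortest paths run.

Udo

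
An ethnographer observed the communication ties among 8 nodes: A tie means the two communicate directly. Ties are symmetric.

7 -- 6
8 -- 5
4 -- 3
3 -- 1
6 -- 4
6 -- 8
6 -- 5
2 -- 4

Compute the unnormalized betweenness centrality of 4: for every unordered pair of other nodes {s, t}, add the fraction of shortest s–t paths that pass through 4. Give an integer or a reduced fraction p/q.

14

Pairs whose geodesics pass through 4 — 8–3: 1; 8–1: 1; 8–2: 1; 5–3: 1; 5–1: 1; 5–2: 1; 7–3: 1; 7–1: 1; 7–2: 1; 6–3: 1; 6–1: 1; 6–2: 1; 3–2: 1; 1–2: 1.
All other pairs contribute 0.
Summing the contributions gives betweenness(4) = 14.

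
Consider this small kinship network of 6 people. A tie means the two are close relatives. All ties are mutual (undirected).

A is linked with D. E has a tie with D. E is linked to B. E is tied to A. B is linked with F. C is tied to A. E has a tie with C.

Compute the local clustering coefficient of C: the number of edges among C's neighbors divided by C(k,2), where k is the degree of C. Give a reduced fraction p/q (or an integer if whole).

C's neighbors: A and E (k = 2).
Possible neighbor pairs: C(2,2) = 1. Edges among them: A–E → e = 1.
Clustering(C) = 1/1.

1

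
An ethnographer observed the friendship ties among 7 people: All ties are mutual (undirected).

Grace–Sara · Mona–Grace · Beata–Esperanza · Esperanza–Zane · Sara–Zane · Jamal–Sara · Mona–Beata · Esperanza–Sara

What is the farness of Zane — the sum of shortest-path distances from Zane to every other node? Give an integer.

11

Distances from Zane: Beata:2, Esperanza:1, Grace:2, Jamal:2, Mona:3, Sara:1.
Sum = 2 + 1 + 2 + 2 + 3 + 1 = 11.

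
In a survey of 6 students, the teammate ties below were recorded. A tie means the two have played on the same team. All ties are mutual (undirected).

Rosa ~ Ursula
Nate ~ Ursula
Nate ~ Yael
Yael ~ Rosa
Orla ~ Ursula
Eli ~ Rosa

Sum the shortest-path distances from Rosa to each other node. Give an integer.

Distances from Rosa: Eli:1, Nate:2, Orla:2, Ursula:1, Yael:1.
Sum = 1 + 2 + 2 + 1 + 1 = 7.

7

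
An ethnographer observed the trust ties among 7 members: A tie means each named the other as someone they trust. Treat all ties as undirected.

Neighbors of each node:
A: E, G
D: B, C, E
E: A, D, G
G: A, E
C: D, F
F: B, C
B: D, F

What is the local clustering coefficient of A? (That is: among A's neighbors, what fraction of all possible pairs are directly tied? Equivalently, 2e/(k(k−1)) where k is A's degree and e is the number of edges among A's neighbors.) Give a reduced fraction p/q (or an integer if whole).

1

A's neighbors: E and G (k = 2).
Possible neighbor pairs: C(2,2) = 1. Edges among them: E–G → e = 1.
Clustering(A) = 1/1.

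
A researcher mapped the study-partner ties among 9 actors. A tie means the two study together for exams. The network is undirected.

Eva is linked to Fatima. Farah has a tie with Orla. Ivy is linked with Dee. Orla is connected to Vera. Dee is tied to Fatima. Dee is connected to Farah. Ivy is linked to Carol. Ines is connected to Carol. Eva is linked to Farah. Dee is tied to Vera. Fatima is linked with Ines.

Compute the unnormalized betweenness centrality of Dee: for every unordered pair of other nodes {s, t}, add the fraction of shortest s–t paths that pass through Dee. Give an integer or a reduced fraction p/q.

Pairs whose geodesics pass through Dee — Ivy–Fatima: 1; Ivy–Eva: 2/2; Ivy–Farah: 1; Ivy–Orla: 2/2; Ivy–Vera: 1; Carol–Farah: 1; Carol–Orla: 2/2; Carol–Vera: 1; Ines–Farah: 1/2; Ines–Orla: 2/3; Ines–Vera: 1; Fatima–Farah: 1/2; Fatima–Orla: 2/3; Fatima–Vera: 1 … (+2 more pairs).
All other pairs contribute 0.
Summing the contributions gives betweenness(Dee) = 27/2.

27/2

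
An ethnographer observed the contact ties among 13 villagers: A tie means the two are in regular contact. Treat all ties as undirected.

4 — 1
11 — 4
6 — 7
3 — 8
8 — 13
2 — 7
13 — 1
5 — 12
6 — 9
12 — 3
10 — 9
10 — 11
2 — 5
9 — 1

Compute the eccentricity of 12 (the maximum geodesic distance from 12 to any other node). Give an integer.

6

Distances from 12: 1:4, 2:2, 3:1, 4:5, 5:1, 6:4, 7:3, 8:2, 9:5, 10:6, 11:6, 13:3.
The largest is 6 (to 10 and 11), so the eccentricity of 12 is 6.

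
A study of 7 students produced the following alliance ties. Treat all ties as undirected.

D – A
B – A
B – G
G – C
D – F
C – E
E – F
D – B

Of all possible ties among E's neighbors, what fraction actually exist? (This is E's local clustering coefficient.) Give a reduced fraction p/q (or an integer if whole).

E's neighbors: C and F (k = 2).
Possible neighbor pairs: C(2,2) = 1. Edges among them: none → e = 0.
Clustering(E) = 0/1.

0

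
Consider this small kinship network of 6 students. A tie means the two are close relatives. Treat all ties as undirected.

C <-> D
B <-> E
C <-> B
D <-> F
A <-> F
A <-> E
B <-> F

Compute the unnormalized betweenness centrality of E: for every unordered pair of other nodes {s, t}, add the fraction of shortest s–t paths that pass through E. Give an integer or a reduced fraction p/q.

5/6

Pairs whose geodesics pass through E — B–A: 1/2; C–A: 1/3.
All other pairs contribute 0.
Summing the contributions gives betweenness(E) = 5/6.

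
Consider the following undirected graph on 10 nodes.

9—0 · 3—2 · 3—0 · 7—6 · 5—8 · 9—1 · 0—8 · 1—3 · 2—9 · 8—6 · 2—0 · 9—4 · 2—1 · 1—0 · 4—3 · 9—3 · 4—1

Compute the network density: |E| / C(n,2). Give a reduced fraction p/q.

There are 17 edges and 10 nodes, so the maximum possible is C(10,2) = 45.
Density = 17/45.

17/45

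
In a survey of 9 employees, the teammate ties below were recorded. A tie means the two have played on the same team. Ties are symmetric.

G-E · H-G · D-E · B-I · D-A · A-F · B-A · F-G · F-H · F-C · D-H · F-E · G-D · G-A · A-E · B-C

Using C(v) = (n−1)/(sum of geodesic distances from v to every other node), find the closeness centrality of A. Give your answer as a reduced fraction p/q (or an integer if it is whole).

8/11

Distances from A: B:1, C:2, D:1, E:1, F:1, G:1, H:2, I:2. Sum = 11.
n = 9, so closeness = 8/11.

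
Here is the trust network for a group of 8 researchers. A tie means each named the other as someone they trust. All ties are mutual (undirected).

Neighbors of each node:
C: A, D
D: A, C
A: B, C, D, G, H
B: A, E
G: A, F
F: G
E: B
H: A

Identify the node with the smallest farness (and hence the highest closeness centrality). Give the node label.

A

Farness (sum of distances to all others) for each node — A:9, B:13, C:14, D:14, E:19, F:19, G:13, H:15.
The smallest farness is 9, for A, so A has the highest closeness.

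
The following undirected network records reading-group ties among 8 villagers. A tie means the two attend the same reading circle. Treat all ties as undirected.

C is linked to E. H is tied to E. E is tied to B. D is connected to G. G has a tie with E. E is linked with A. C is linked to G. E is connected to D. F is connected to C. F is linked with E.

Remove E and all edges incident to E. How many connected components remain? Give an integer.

Without E, the remaining ties split the others into: {C, D, F, G}; {B}; {H}; {A}.
That's 4 separate components.

4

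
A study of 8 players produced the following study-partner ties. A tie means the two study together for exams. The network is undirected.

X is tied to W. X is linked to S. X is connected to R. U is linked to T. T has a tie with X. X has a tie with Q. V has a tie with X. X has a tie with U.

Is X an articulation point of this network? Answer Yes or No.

Yes

Removing X leaves {V} with no path to {W}, so the network splits into 6 components. X is a cut vertex.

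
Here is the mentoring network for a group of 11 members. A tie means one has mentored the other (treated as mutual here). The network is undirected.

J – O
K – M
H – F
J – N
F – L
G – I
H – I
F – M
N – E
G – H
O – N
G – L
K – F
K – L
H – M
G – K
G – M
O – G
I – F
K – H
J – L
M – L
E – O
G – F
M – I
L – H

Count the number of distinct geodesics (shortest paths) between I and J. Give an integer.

The shortest distance is 3. The length-3 paths are: I–G–O–J; I–G–L–J; I–H–L–J; I–M–L–J; I–F–L–J.
That gives 5 distinct shortest paths.

5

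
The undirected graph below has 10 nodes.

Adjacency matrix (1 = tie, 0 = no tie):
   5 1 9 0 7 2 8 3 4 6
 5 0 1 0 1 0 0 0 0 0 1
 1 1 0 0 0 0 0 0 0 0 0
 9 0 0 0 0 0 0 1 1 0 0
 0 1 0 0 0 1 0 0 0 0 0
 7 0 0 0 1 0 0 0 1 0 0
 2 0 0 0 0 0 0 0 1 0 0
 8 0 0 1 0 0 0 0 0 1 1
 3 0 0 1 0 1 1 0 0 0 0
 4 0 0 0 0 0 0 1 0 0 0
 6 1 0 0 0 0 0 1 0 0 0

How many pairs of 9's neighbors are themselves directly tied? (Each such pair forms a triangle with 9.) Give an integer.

9's neighbors are 3 and 8, but none of them are tied to each other, so no triangle contains 9.

0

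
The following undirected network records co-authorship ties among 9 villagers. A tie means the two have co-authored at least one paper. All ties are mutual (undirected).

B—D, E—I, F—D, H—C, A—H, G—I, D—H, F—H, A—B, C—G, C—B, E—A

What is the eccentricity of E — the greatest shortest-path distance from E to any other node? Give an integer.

Distances from E: A:1, B:2, C:3, D:3, F:3, G:2, H:2, I:1.
The largest is 3 (to C, D, and F), so the eccentricity of E is 3.

3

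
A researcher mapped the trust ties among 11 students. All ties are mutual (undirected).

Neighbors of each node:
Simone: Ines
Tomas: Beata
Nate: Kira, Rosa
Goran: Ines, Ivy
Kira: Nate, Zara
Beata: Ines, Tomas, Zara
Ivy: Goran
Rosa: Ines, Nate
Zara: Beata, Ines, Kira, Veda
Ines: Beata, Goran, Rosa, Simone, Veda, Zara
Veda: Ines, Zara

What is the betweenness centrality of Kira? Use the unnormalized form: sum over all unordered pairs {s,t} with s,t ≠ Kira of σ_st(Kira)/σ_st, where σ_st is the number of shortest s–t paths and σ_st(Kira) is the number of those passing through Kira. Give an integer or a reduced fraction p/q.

5/2

Pairs whose geodesics pass through Kira — Tomas–Nate: 1/2; Nate–Beata: 1/2; Nate–Zara: 1; Nate–Veda: 1/2.
All other pairs contribute 0.
Summing the contributions gives betweenness(Kira) = 5/2.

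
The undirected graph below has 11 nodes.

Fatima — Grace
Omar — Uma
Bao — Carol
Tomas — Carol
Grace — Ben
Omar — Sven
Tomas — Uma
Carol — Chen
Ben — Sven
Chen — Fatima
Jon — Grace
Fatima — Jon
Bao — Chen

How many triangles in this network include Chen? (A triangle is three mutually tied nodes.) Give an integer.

Chen's neighbors: Bao, Carol, and Fatima.
Neighbor pairs that are themselves tied: Chen–Bao–Carol. Each forms one triangle with Chen, for 1 in total.

1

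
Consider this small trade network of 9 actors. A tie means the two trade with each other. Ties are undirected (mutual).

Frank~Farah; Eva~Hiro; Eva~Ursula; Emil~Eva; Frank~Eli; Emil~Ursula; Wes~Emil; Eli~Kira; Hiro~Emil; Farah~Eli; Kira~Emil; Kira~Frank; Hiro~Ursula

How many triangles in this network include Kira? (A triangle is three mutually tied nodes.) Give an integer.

Kira's neighbors: Eli, Emil, and Frank.
Neighbor pairs that are themselves tied: Kira–Eli–Frank. Each forms one triangle with Kira, for 1 in total.

1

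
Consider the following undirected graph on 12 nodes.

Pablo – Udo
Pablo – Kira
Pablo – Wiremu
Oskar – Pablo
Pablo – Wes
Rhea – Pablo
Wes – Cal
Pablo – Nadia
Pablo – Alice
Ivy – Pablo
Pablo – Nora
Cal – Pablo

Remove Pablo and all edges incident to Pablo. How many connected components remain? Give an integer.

Without Pablo, the remaining ties split the others into: {Cal, Wes}; {Alice}; {Rhea}; {Ivy}; {Udo}; {Oskar}; {Nora}; {Wiremu}; {Nadia}; {Kira}.
That's 10 separate components.

10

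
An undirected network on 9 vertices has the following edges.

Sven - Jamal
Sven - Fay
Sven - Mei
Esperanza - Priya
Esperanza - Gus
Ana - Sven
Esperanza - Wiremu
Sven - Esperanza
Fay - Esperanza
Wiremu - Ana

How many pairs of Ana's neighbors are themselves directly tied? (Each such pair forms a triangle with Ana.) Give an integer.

Ana's neighbors are Sven and Wiremu, but none of them are tied to each other, so no triangle contains Ana.

0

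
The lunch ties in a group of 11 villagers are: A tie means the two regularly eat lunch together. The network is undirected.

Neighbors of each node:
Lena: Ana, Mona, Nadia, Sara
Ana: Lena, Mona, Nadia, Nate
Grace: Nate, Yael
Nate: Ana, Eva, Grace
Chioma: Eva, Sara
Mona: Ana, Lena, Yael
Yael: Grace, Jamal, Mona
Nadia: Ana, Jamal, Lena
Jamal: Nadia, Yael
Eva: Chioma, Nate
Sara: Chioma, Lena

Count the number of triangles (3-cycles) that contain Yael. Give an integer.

0

Yael's neighbors are Grace, Jamal, and Mona, but none of them are tied to each other, so no triangle contains Yael.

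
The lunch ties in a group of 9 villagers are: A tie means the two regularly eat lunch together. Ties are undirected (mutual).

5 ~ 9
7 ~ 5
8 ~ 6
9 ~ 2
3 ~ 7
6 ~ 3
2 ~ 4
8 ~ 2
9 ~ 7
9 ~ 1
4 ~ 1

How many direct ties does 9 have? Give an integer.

9 is directly tied to 1, 2, 5, and 7. That is 4 neighbors, so the degree of 9 is 4.

4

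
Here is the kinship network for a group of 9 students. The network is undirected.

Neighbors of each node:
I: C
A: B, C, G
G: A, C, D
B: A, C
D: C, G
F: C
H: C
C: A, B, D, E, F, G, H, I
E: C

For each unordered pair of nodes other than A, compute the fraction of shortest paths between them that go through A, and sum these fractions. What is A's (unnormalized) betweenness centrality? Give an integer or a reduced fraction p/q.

1/2

Pairs whose geodesics pass through A — G–B: 1/2.
All other pairs contribute 0.
Summing the contributions gives betweenness(A) = 1/2.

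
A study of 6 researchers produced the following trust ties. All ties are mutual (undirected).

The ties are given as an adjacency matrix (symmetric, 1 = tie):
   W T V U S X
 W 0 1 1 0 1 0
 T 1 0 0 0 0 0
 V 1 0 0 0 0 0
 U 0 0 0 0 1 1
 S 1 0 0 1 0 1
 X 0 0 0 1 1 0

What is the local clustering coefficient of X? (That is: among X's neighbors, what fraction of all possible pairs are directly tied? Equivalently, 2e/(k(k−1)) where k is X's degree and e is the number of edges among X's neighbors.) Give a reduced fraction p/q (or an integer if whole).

1

X's neighbors: S and U (k = 2).
Possible neighbor pairs: C(2,2) = 1. Edges among them: S–U → e = 1.
Clustering(X) = 1/1.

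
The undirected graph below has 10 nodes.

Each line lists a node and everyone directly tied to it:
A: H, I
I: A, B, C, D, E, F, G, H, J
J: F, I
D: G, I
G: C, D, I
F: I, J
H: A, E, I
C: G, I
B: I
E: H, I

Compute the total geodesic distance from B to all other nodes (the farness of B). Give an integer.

17

Distances from B: A:2, C:2, D:2, E:2, F:2, G:2, H:2, I:1, J:2.
Sum = 2 + 2 + 2 + 2 + 2 + 2 + 2 + 1 + 2 = 17.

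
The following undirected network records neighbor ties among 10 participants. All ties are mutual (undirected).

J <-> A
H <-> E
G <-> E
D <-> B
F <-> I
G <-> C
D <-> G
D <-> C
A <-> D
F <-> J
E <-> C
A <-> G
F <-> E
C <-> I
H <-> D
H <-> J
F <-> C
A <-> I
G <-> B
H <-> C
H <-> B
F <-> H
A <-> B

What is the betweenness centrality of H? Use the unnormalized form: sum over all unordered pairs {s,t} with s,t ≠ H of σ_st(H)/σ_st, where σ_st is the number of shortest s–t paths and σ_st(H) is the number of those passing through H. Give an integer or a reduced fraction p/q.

Pairs whose geodesics pass through H — D–F: 1/2; D–J: 1/2; D–E: 1/3; F–B: 1; J–E: 1/2; J–C: 1/2; J–B: 1/2; E–B: 1/2; C–B: 1/3.
All other pairs contribute 0.
Summing the contributions gives betweenness(H) = 14/3.

14/3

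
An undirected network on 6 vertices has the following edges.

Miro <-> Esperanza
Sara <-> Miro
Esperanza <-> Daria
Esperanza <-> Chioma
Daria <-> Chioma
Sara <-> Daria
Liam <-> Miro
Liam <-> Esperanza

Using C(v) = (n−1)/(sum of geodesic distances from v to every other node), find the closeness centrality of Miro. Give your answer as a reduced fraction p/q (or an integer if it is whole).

5/7

Distances from Miro: Chioma:2, Daria:2, Esperanza:1, Liam:1, Sara:1. Sum = 7.
n = 6, so closeness = 5/7.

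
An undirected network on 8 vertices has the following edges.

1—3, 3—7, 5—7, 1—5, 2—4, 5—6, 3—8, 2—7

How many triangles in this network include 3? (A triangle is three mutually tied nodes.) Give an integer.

3's neighbors are 1, 7, and 8, but none of them are tied to each other, so no triangle contains 3.

0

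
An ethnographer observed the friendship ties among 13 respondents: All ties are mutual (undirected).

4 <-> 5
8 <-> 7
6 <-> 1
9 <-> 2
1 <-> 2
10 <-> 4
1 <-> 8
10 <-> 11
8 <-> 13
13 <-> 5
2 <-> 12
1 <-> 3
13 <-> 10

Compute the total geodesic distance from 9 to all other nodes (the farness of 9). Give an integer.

Distances from 9: 1:2, 2:1, 3:3, 4:6, 5:5, 6:3, 7:4, 8:3, 10:5, 11:6, 12:2, 13:4.
Sum = 2 + 1 + 3 + 6 + 5 + 3 + 4 + 3 + 5 + 6 + 2 + 4 = 44.

44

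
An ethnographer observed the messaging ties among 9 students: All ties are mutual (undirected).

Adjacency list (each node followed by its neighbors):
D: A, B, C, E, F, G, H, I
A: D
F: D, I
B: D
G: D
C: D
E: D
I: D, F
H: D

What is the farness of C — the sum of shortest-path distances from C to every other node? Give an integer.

Distances from C: A:2, B:2, D:1, E:2, F:2, G:2, H:2, I:2.
Sum = 2 + 2 + 1 + 2 + 2 + 2 + 2 + 2 = 15.

15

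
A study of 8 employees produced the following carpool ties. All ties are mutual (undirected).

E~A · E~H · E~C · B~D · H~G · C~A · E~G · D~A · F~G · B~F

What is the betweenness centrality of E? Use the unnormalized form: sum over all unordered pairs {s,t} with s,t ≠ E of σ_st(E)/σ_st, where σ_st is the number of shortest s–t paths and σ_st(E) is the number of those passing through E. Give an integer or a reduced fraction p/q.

Pairs whose geodesics pass through E — C–H: 1; C–G: 1; C–F: 1; H–D: 1; H–A: 1; G–D: 1/2; G–A: 1; F–A: 1/2.
All other pairs contribute 0.
Summing the contributions gives betweenness(E) = 7.

7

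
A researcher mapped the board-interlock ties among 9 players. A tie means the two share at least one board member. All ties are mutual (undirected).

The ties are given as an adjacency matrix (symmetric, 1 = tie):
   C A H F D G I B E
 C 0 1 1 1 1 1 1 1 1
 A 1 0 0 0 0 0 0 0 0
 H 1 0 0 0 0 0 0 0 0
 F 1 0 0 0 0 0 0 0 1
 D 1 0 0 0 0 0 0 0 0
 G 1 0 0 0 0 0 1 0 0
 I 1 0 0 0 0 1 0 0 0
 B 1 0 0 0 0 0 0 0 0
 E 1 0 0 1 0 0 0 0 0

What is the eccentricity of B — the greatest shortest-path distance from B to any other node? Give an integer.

2

Distances from B: A:2, C:1, D:2, E:2, F:2, G:2, H:2, I:2.
The largest is 2 (to A, H, F, D, G, I, and E), so the eccentricity of B is 2.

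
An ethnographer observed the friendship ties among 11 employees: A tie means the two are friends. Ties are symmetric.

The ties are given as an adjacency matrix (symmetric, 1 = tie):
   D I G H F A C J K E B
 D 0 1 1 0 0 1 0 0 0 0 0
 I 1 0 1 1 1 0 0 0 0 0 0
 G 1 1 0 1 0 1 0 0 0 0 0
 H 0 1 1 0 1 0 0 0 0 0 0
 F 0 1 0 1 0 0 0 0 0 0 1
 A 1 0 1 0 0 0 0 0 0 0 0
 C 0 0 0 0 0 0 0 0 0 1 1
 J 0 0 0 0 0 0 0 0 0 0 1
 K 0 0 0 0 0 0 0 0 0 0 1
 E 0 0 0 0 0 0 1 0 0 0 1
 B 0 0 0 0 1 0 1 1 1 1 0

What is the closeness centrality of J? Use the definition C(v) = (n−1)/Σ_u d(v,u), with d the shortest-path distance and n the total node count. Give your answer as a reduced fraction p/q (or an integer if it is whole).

5/14

Distances from J: A:5, B:1, C:2, D:4, E:2, F:2, G:4, H:3, I:3, K:2. Sum = 28.
n = 11, so closeness = 10/28 = 5/14.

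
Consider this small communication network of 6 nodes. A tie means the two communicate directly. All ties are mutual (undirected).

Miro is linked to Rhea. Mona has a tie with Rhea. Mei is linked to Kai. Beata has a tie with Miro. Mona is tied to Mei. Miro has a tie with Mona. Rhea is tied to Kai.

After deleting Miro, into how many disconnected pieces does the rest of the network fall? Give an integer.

2

Without Miro, the remaining ties split the others into: {Beata}; {Kai, Mei, Mona, Rhea}.
That's 2 separate components.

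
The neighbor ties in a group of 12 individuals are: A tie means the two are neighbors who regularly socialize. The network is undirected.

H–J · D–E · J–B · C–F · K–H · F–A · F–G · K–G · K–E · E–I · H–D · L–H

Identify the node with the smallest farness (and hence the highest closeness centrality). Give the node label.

K

Farness (sum of distances to all others) for each node — A:42, B:42, C:42, D:30, E:28, F:32, G:26, H:24, I:38, J:32, K:22, L:34.
The smallest farness is 22, for K, so K has the highest closeness.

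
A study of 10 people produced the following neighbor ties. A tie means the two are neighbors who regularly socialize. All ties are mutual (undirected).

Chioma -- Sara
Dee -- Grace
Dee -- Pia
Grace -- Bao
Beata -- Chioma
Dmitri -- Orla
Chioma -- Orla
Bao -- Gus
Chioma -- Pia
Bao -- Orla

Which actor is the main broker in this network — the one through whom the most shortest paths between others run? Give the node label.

Unnormalized betweenness of each node: Bao:25/2, Beata:0, Chioma:19, Dee:7/2, Dmitri:0, Grace:4, Gus:0, Orla:33/2, Pia:11/2, Sara:0.
Chioma has the largest value, 19, making it the main broker — the node through which the most shortest paths run.

Chioma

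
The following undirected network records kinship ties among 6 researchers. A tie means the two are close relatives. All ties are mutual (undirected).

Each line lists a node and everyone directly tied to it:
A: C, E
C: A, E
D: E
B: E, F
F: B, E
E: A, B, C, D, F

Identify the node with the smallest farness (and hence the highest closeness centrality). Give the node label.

E

Farness (sum of distances to all others) for each node — A:8, B:8, C:8, D:9, E:5, F:8.
The smallest farness is 5, for E, so E has the highest closeness.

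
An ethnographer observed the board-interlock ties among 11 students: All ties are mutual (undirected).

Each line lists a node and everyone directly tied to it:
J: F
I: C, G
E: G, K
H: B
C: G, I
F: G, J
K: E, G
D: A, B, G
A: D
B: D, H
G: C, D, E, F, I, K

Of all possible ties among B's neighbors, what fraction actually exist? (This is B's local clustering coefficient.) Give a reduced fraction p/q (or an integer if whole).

B's neighbors: D and H (k = 2).
Possible neighbor pairs: C(2,2) = 1. Edges among them: none → e = 0.
Clustering(B) = 0/1.

0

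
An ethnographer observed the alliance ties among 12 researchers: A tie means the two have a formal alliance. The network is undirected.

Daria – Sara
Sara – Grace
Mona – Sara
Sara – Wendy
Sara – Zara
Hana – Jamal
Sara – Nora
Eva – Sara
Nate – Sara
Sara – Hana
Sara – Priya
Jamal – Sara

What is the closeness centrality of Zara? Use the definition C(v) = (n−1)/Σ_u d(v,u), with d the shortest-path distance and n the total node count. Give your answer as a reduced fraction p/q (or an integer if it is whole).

11/21

Distances from Zara: Daria:2, Eva:2, Grace:2, Hana:2, Jamal:2, Mona:2, Nate:2, Nora:2, Priya:2, Sara:1, Wendy:2. Sum = 21.
n = 12, so closeness = 11/21.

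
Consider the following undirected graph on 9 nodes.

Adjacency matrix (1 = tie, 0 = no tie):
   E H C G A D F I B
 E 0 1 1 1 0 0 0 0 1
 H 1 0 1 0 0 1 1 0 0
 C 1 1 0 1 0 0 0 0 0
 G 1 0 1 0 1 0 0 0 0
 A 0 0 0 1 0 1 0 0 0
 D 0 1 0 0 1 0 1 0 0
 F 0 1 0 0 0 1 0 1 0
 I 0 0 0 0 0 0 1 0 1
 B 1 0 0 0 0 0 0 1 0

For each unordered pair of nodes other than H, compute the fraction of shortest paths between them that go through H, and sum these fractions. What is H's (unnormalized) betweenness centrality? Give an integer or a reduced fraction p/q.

17/3

Pairs whose geodesics pass through H — E–D: 1; E–F: 1; C–D: 1; C–F: 1; C–I: 1/2; G–F: 2/3; D–B: 1/2.
All other pairs contribute 0.
Summing the contributions gives betweenness(H) = 17/3.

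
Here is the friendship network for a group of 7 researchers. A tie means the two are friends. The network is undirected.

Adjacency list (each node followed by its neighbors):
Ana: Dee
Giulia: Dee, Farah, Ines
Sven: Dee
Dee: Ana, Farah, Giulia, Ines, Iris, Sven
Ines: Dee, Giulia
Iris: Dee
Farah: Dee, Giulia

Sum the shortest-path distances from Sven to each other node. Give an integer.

Distances from Sven: Ana:2, Dee:1, Farah:2, Giulia:2, Ines:2, Iris:2.
Sum = 2 + 1 + 2 + 2 + 2 + 2 = 11.

11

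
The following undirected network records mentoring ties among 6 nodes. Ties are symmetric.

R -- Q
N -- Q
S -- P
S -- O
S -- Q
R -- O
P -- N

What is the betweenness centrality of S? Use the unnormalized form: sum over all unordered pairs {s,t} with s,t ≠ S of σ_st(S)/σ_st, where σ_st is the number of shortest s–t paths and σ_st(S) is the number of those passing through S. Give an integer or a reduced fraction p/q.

10/3

Pairs whose geodesics pass through S — P–Q: 1/2; P–R: 2/3; P–O: 1; N–O: 2/3; Q–O: 1/2.
All other pairs contribute 0.
Summing the contributions gives betweenness(S) = 10/3.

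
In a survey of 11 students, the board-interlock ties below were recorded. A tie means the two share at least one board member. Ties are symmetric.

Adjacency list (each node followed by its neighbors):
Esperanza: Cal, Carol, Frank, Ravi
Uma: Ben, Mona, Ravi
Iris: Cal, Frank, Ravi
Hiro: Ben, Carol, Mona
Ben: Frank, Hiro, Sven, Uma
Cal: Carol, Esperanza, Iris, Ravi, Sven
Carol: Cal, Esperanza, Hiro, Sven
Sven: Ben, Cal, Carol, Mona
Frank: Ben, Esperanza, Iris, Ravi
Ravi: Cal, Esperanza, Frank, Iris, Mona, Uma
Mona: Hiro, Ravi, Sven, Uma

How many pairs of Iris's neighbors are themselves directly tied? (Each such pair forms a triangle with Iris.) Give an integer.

Iris's neighbors: Cal, Frank, and Ravi.
Neighbor pairs that are themselves tied: Iris–Cal–Ravi; Iris–Frank–Ravi. Each forms one triangle with Iris, for 2 in total.

2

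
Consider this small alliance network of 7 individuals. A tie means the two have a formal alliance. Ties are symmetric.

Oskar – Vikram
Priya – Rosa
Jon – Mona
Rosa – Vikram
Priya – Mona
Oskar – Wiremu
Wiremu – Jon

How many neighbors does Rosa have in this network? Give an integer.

2

Rosa is directly tied to Priya and Vikram. That is 2 neighbors, so the degree of Rosa is 2.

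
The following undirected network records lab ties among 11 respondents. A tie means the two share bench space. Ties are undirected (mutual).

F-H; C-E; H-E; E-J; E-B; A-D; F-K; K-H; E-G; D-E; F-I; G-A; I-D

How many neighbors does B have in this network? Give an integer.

1

B is directly tied to E. That is 1 neighbor, so the degree of B is 1.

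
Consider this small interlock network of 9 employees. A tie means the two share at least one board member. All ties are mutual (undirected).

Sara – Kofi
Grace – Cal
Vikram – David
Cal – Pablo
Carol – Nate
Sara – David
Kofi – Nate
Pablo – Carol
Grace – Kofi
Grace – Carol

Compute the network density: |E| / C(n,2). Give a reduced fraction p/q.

5/18

There are 10 edges and 9 nodes, so the maximum possible is C(9,2) = 36.
Density = 10/36 = 5/18.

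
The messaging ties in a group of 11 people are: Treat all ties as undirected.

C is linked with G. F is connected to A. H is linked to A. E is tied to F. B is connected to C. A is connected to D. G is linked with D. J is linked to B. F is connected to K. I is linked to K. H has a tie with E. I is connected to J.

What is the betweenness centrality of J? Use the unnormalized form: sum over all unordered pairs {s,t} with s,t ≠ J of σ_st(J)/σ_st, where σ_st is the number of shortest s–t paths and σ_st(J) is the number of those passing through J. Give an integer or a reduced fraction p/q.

7

Pairs whose geodesics pass through J — C–I: 1; C–K: 1; B–I: 1; B–K: 1; B–F: 1; B–E: 1; I–G: 1.
All other pairs contribute 0.
Summing the contributions gives betweenness(J) = 7.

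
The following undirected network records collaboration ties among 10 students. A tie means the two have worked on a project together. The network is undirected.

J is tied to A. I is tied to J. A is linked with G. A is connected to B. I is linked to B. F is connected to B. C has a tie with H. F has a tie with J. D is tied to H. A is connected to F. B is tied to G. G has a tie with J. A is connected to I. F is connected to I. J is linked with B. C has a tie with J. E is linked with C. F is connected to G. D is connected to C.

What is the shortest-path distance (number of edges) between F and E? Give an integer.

3

One shortest route is F – J – C – E, which uses 3 edges, and at distance 2 from F we only reach {C}, which does not include E. So d(F,E) = 3.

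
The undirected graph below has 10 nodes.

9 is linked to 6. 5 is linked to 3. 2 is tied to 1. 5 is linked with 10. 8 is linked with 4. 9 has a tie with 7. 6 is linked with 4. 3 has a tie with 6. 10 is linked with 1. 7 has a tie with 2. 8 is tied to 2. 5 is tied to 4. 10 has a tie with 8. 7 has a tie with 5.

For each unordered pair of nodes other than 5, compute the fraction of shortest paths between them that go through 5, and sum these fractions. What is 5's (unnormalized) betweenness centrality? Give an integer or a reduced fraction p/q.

Pairs whose geodesics pass through 5 — 4–10: 1/2; 4–1: 1/3; 4–7: 1; 4–3: 1/2; 8–3: 2/3; 10–7: 1; 10–9: 1; 10–6: 2/3; 10–3: 1; 1–6: 2/5; 1–3: 1; 2–3: 1; 7–3: 1.
All other pairs contribute 0.
Summing the contributions gives betweenness(5) = 151/15.

151/15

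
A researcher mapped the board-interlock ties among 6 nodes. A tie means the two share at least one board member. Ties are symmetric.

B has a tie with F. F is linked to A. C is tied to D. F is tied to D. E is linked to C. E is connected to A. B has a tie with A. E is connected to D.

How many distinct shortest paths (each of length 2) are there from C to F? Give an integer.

1

The shortest distance is 2, and the only length-2 path is C–D–F. So there is exactly 1 shortest path.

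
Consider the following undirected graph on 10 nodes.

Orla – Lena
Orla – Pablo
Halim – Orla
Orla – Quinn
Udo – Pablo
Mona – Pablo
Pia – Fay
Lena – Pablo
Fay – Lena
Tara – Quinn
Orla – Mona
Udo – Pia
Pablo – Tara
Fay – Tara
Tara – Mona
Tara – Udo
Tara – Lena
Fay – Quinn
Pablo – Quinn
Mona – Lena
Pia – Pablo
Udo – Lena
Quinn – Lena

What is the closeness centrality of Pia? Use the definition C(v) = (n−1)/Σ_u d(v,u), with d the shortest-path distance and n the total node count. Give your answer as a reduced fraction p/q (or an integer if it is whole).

9/16

Distances from Pia: Fay:1, Halim:3, Lena:2, Mona:2, Orla:2, Pablo:1, Quinn:2, Tara:2, Udo:1. Sum = 16.
n = 10, so closeness = 9/16.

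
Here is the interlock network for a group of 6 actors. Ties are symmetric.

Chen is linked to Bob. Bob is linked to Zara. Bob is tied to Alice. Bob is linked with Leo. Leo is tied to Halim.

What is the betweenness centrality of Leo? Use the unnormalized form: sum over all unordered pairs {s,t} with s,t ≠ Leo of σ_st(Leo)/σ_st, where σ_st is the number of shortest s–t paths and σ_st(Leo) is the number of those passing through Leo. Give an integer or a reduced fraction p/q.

Pairs whose geodesics pass through Leo — Zara–Halim: 1; Bob–Halim: 1; Alice–Halim: 1; Chen–Halim: 1.
All other pairs contribute 0.
Summing the contributions gives betweenness(Leo) = 4.

4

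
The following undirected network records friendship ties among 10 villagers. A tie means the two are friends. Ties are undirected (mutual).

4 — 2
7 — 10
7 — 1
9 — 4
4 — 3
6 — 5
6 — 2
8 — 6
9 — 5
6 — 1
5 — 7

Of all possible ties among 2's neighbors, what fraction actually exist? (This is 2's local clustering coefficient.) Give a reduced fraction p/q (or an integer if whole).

0

2's neighbors: 4 and 6 (k = 2).
Possible neighbor pairs: C(2,2) = 1. Edges among them: none → e = 0.
Clustering(2) = 0/1.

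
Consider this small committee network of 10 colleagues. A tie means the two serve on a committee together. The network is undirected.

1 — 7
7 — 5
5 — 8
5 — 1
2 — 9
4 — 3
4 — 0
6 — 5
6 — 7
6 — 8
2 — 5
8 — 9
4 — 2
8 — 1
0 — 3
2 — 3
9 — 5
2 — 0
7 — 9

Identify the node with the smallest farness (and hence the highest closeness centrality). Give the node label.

5

Farness (sum of distances to all others) for each node — 0:19, 1:18, 2:13, 3:19, 4:19, 5:12, 6:18, 7:17, 8:17, 9:14.
The smallest farness is 12, for 5, so 5 has the highest closeness.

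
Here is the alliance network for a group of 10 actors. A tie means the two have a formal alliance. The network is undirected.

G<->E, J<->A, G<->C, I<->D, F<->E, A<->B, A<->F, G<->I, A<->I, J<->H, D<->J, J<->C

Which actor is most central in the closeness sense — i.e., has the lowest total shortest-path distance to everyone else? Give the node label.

A

Farness (sum of distances to all others) for each node — A:14, B:22, C:18, D:19, E:21, F:19, G:17, H:23, I:16, J:15.
The smallest farness is 14, for A, so A has the highest closeness.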